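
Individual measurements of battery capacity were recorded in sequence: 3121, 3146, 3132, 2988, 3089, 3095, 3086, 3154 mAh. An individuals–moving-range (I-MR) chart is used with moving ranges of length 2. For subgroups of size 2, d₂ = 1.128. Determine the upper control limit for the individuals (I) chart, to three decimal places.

X̄ = (3121 + 3146 + 3132 + 2988 + 3089 + 3095 + 3086 + 3154) / 8 = 3101.3750
Moving ranges: 25, 14, 144, 101, 6, 9, 68; M̄R̄ = 367.0000 / 7 = 52.4286
UCL = X̄ + 3·M̄R̄/d₂ = 3101.3750 + 3 × 52.4286 / 1.128 = 3240.8127

3240.813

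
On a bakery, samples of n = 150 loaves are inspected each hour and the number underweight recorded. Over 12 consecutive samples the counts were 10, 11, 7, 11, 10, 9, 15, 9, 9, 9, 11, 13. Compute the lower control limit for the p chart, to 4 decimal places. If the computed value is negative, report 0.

0.0069

p̄ = Σdᵢ / (k·n) = 124 / (12 × 150) = 0.06889
LCL = p̄ − 3·√(p̄(1−p̄)/n) = 0.06889 − 3 × 0.02068 = 0.00685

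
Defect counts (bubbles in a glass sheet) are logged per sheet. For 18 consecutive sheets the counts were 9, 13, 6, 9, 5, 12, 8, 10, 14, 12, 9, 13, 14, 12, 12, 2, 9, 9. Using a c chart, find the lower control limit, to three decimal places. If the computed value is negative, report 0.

c̄ = (9 + 13 + 6 + 9 + 5 + 12 + 8 + 10 + 14 + 12 + 9 + 13 + 14 + 12 + 12 + 2 + 9 + 9) / 18 = 178 / 18 = 9.8889
LCL = c̄ − 3√c̄ = 9.8889 − 3 × 3.1447 = 0.4549

0.455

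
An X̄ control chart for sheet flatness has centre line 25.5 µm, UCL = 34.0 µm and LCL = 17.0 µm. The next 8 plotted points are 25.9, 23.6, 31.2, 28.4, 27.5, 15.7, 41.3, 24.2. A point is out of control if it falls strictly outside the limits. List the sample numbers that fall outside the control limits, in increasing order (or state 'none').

Compare each point to [17.0, 34.0]: sample 6 = 15.7 < LCL; sample 7 = 41.3 > UCL.

6, 7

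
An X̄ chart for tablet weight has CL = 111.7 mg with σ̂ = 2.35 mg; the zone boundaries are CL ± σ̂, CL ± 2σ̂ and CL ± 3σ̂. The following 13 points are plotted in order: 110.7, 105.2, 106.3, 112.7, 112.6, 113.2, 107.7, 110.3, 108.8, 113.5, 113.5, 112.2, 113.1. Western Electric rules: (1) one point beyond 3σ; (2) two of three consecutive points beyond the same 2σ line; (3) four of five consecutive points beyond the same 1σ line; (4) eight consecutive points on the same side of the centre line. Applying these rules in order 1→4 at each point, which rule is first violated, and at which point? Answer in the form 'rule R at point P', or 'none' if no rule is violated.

Zone of each point (C = within 1σ̂, B = 1σ̂–2σ̂, A = 2σ̂–3σ̂, * = beyond 3σ̂; sign = side of CL): 1:-C, 2:-A, 3:-A, 4:+C, 5:+C, 6:+C, 7:-B, 8:-C, 9:-B, 10:+C, 11:+C, 12:+C, 13:+C
Rule 2 (two of three consecutive points beyond the same 2σ limit) is satisfied at point 3.

rule 2 at point 3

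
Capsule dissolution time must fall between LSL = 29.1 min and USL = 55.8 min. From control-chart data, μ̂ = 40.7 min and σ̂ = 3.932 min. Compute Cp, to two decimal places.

1.13

Cp = (USL − LSL) / (6σ̂) = (55.8 − 29.1) / (6 × 3.932) = 26.7000 / 23.5920 = 1.1317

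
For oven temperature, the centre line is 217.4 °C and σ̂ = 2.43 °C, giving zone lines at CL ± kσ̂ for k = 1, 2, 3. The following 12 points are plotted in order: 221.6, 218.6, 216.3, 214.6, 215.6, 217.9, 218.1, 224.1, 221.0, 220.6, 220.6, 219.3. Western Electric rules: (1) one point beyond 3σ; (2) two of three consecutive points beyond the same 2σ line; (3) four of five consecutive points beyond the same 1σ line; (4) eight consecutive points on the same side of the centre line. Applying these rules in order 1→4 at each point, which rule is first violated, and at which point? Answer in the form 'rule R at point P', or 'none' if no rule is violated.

rule 3 at point 11

Zone of each point (C = within 1σ̂, B = 1σ̂–2σ̂, A = 2σ̂–3σ̂, * = beyond 3σ̂; sign = side of CL): 1:+B, 2:+C, 3:-C, 4:-B, 5:-C, 6:+C, 7:+C, 8:+A, 9:+B, 10:+B, 11:+B, 12:+C
Rule 3 (four of five consecutive points beyond the same 1σ limit) is satisfied at point 11.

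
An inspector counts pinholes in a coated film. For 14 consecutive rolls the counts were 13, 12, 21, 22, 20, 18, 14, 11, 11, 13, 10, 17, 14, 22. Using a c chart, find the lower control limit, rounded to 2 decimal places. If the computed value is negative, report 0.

3.73

c̄ = (13 + 12 + 21 + 22 + 20 + 18 + 14 + 11 + 11 + 13 + 10 + 17 + 14 + 22) / 14 = 218 / 14 = 15.5714
LCL = c̄ − 3√c̄ = 15.5714 − 3 × 3.9461 = 3.7332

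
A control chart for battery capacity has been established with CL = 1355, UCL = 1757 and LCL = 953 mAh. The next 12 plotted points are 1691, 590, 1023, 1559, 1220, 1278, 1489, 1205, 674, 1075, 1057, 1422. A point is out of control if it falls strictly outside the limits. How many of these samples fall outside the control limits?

Compare each point to [953, 1757]: sample 2 = 590 < LCL; sample 9 = 674 < LCL.

2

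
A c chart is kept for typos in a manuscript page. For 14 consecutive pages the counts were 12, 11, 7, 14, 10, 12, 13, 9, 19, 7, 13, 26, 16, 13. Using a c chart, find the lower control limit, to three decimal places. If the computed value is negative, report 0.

c̄ = (12 + 11 + 7 + 14 + 10 + 12 + 13 + 9 + 19 + 7 + 13 + 26 + 16 + 13) / 14 = 182 / 14 = 13.0000
LCL = c̄ − 3√c̄ = 13.0000 − 3 × 3.6056 = 2.1833

2.183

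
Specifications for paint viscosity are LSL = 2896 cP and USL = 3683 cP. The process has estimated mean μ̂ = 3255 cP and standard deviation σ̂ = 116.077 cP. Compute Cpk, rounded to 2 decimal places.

Cpu = (USL − μ̂) / (3σ̂) = (3683 − 3255) / (3 × 116.077) = 1.2291; Cpl = (μ̂ − LSL) / (3σ̂) = (3255 − 2896) / (3 × 116.077) = 1.0309; Cpk = min(Cpu, Cpl) = 1.0309

1.03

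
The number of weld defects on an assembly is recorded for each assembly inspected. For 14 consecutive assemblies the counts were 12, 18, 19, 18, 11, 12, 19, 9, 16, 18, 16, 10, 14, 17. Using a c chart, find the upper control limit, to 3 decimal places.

c̄ = (12 + 18 + 19 + 18 + 11 + 12 + 19 + 9 + 16 + 18 + 16 + 10 + 14 + 17) / 14 = 209 / 14 = 14.9286
UCL = c̄ + 3√c̄ = 14.9286 + 3 × √14.9286 = 14.9286 + 3 × 3.8638 = 26.5198

26.520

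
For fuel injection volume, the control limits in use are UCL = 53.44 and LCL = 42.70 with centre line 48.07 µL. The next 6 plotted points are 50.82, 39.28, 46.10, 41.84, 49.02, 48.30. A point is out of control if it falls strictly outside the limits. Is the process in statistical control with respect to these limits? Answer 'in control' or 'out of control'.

out of control

Compare each point to [42.70, 53.44]: sample 2 = 39.28 < LCL; sample 4 = 41.84 < LCL.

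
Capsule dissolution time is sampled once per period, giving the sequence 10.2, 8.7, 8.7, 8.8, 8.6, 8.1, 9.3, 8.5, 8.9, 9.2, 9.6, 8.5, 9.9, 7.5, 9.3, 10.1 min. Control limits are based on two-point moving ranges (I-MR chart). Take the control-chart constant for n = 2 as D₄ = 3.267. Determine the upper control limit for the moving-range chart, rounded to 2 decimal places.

Moving ranges: 1.5, 0.0, 0.1, 0.2, 0.5, 1.2, 0.8, 0.4, 0.3, 0.4, 1.1, 1.4, 2.4, 1.8, 0.8; M̄R̄ = 12.9000 / 15 = 0.8600
UCL_MR = D₄·M̄R̄ = 3.267 × 0.8600 = 2.8096

2.81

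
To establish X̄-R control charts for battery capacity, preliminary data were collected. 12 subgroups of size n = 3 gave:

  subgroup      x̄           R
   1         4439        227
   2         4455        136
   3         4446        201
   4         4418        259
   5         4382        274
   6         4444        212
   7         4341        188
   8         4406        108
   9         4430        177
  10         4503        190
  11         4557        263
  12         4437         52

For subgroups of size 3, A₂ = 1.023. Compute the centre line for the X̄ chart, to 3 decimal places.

4438.167

X̄̄ = (4439 + 4455 + 4446 + 4418 + 4382 + 4444 + 4341 + 4406 + 4430 + 4503 + 4557 + 4437) / 12 = 53258.0000 / 12 = 4438.1667
CL = X̄̄ = 4438.1667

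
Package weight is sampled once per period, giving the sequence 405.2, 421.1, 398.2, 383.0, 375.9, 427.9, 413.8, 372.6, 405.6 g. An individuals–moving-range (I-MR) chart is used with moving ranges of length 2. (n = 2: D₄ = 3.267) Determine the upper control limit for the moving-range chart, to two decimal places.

82.25

Moving ranges: 15.9, 22.9, 15.2, 7.1, 52.0, 14.1, 41.2, 33.0; M̄R̄ = 201.4000 / 8 = 25.1750
UCL_MR = D₄·M̄R̄ = 3.267 × 25.1750 = 82.2467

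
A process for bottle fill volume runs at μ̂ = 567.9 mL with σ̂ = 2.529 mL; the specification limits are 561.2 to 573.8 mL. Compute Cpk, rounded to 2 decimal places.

Cpu = (USL − μ̂) / (3σ̂) = (573.8 − 567.9) / (3 × 2.529) = 0.7776; Cpl = (μ̂ − LSL) / (3σ̂) = (567.9 − 561.2) / (3 × 2.529) = 0.8831; Cpk = min(Cpu, Cpl) = 0.7776

0.78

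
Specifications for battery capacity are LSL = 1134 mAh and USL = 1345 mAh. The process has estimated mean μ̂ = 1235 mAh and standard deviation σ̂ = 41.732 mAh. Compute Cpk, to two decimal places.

Cpu = (USL − μ̂) / (3σ̂) = (1345 − 1235) / (3 × 41.732) = 0.8786; Cpl = (μ̂ − LSL) / (3σ̂) = (1235 − 1134) / (3 × 41.732) = 0.8067; Cpk = min(Cpu, Cpl) = 0.8067

0.81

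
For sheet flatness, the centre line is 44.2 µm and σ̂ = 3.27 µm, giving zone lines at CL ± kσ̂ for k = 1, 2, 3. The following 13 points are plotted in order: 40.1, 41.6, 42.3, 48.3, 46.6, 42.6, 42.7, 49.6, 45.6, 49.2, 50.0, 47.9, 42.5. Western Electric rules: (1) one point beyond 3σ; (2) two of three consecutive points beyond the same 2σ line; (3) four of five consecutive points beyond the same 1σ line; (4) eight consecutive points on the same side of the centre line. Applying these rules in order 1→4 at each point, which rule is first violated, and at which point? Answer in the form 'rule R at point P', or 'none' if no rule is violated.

rule 3 at point 12

Zone of each point (C = within 1σ̂, B = 1σ̂–2σ̂, A = 2σ̂–3σ̂, * = beyond 3σ̂; sign = side of CL): 1:-B, 2:-C, 3:-C, 4:+B, 5:+C, 6:-C, 7:-C, 8:+B, 9:+C, 10:+B, 11:+B, 12:+B, 13:-C
Rule 3 (four of five consecutive points beyond the same 1σ limit) is satisfied at point 12.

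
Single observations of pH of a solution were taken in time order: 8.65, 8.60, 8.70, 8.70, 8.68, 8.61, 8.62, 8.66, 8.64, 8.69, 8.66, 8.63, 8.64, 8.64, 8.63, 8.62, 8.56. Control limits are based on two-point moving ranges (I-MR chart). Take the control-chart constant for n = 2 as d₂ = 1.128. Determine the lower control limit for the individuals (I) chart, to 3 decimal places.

8.558

X̄ = (8.65 + 8.60 + 8.70 + 8.70 + 8.68 + 8.61 + 8.62 + 8.66 + 8.64 + 8.69 + 8.66 + 8.63 + 8.64 + 8.64 + 8.63 + 8.62 + 8.56) / 17 = 8.6429
Moving ranges: 0.05, 0.10, 0.00, 0.02, 0.07, 0.01, 0.04, 0.02, 0.05, 0.03, 0.03, 0.01, 0.00, 0.01, 0.01, 0.06; M̄R̄ = 0.5100 / 16 = 0.0319
LCL = X̄ − 3·M̄R̄/d₂ = 8.6429 − 3 × 0.0319 / 1.128 = 8.5582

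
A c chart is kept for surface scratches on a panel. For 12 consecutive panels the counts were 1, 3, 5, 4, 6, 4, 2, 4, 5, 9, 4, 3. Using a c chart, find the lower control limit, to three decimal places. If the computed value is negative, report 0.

0.000

c̄ = (1 + 3 + 5 + 4 + 6 + 4 + 2 + 4 + 5 + 9 + 4 + 3) / 12 = 50 / 12 = 4.1667
LCL = c̄ − 3√c̄ = 4.1667 − 3 × 2.0412 = -1.9571 → 0 (cannot be negative)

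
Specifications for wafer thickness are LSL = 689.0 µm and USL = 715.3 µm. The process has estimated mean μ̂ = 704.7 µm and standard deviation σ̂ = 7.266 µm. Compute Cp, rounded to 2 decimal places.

0.60

Cp = (USL − LSL) / (6σ̂) = (715.3 − 689.0) / (6 × 7.266) = 26.3000 / 43.5960 = 0.6033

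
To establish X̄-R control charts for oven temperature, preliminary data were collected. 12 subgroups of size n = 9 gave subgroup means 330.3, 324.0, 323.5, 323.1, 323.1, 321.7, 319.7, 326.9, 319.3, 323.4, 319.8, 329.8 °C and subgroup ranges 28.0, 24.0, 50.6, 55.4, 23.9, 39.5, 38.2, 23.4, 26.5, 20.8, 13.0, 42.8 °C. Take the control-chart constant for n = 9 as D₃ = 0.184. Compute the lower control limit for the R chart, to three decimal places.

5.920

R̄ = (28.0 + 24.0 + 50.6 + 55.4 + 23.9 + 39.5 + 38.2 + 23.4 + 26.5 + 20.8 + 13.0 + 42.8) / 12 = 386.1000 / 12 = 32.1750
LCL_R = D₃·R̄ = 0.184 × 32.1750 = 5.9202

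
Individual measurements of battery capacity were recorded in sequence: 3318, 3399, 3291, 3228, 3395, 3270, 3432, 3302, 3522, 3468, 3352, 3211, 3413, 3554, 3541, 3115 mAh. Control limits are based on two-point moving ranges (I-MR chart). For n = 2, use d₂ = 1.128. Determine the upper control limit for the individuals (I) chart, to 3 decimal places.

X̄ = (3318 + 3399 + 3291 + 3228 + 3395 + 3270 + 3432 + 3302 + 3522 + 3468 + 3352 + 3211 + 3413 + 3554 + 3541 + 3115) / 16 = 3363.1875
Moving ranges: 81, 108, 63, 167, 125, 162, 130, 220, 54, 116, 141, 202, 141, 13, 426; M̄R̄ = 2149.0000 / 15 = 143.2667
UCL = X̄ + 3·M̄R̄/d₂ = 3363.1875 + 3 × 143.2667 / 1.128 = 3744.2159

3744.216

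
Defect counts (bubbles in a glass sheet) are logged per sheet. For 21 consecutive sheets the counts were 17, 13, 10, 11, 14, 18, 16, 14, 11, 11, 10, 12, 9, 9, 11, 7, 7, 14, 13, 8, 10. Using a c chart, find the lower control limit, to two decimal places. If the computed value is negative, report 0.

c̄ = (17 + 13 + 10 + 11 + 14 + 18 + 16 + 14 + 11 + 11 + 10 + 12 + 9 + 9 + 11 + 7 + 7 + 14 + 13 + 8 + 10) / 21 = 245 / 21 = 11.6667
LCL = c̄ − 3√c̄ = 11.6667 − 3 × 3.4157 = 1.4197

1.42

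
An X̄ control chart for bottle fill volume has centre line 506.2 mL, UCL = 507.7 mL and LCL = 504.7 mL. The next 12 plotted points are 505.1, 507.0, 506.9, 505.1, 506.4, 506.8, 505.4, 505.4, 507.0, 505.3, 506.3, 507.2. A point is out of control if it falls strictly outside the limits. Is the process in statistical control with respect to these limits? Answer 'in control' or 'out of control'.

in control

All 12 points lie within [504.7, 507.7].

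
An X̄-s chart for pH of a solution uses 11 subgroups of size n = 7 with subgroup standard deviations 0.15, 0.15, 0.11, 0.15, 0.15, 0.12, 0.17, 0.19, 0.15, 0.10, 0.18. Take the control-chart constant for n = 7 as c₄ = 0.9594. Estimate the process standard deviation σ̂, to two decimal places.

s̄ = (0.15 + 0.15 + 0.11 + 0.15 + 0.15 + 0.12 + 0.17 + 0.19 + 0.15 + 0.10 + 0.18) / 11 = 0.1473
σ̂ = s̄ / c₄ = 0.1473 / 0.9594 = 0.1535

0.15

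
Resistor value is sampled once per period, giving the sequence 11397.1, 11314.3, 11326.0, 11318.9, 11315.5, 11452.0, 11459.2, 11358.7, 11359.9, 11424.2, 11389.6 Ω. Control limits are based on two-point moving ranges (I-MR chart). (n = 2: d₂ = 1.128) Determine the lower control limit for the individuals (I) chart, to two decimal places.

11254.63

X̄ = (11397.1 + 11314.3 + 11326.0 + 11318.9 + 11315.5 + 11452.0 + 11459.2 + 11358.7 + 11359.9 + 11424.2 + 11389.6) / 11 = 11374.1273
Moving ranges: 82.8, 11.7, 7.1, 3.4, 136.5, 7.2, 100.5, 1.2, 64.3, 34.6; M̄R̄ = 449.3000 / 10 = 44.9300
LCL = X̄ − 3·M̄R̄/d₂ = 11374.1273 − 3 × 44.9300 / 1.128 = 11254.6326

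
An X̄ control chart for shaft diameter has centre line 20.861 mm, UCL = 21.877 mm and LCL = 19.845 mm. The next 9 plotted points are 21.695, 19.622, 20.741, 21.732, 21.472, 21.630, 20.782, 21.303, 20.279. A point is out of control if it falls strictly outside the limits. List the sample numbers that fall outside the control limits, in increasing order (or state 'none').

Compare each point to [19.845, 21.877]: sample 2 = 19.622 < LCL.

2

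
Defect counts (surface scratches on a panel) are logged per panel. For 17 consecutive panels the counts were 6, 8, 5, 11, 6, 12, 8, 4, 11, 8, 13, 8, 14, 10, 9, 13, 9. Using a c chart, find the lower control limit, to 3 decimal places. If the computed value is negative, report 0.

0.059

c̄ = (6 + 8 + 5 + 11 + 6 + 12 + 8 + 4 + 11 + 8 + 13 + 8 + 14 + 10 + 9 + 13 + 9) / 17 = 155 / 17 = 9.1176
LCL = c̄ − 3√c̄ = 9.1176 − 3 × 3.0195 = 0.0590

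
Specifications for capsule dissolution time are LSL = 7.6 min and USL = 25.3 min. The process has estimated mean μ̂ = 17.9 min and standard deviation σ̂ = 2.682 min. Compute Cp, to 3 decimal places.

Cp = (USL − LSL) / (6σ̂) = (25.3 − 7.6) / (6 × 2.682) = 17.7000 / 16.0920 = 1.0999

1.100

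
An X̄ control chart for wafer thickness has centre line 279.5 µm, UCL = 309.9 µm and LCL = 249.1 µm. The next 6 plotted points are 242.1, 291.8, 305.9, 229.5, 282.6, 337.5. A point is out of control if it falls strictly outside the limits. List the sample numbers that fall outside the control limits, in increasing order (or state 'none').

1, 4, 6

Compare each point to [249.1, 309.9]: sample 1 = 242.1 < LCL; sample 4 = 229.5 < LCL; sample 6 = 337.5 > UCL.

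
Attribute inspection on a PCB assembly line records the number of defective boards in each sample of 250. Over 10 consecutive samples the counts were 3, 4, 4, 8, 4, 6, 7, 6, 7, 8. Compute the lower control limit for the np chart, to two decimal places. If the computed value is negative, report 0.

p̄ = Σdᵢ / (k·n) = 57 / (10 × 250) = 0.02280
LCL = np̄ − 3·√(np̄(1−p̄)) = 5.7000 − 3 × 2.3601 = -1.3803 → 0 (negative, so LCL = 0)

0.00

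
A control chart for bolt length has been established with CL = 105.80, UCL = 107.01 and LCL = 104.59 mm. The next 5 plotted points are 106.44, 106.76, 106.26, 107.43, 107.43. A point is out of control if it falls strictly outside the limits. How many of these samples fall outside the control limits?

2

Compare each point to [104.59, 107.01]: sample 4 = 107.43 > UCL; sample 5 = 107.43 > UCL.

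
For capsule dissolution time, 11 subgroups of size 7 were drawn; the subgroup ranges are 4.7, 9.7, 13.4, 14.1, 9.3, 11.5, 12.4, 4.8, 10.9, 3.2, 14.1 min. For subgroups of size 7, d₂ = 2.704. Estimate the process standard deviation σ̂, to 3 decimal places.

R̄ = (4.7 + 9.7 + 13.4 + 14.1 + 9.3 + 11.5 + 12.4 + 4.8 + 10.9 + 3.2 + 14.1) / 11 = 9.8273
σ̂ = R̄ / d₂ = 9.8273 / 2.704 = 3.6343

3.634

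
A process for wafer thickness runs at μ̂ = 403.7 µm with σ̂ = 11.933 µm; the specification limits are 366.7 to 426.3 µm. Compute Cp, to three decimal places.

0.832

Cp = (USL − LSL) / (6σ̂) = (426.3 − 366.7) / (6 × 11.933) = 59.6000 / 71.5980 = 0.8324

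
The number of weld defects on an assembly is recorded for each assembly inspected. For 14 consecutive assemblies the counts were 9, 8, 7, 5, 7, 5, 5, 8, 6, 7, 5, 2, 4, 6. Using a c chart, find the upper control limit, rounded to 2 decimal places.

c̄ = (9 + 8 + 7 + 5 + 7 + 5 + 5 + 8 + 6 + 7 + 5 + 2 + 4 + 6) / 14 = 84 / 14 = 6.0000
UCL = c̄ + 3√c̄ = 6.0000 + 3 × √6.0000 = 6.0000 + 3 × 2.4495 = 13.3485

13.35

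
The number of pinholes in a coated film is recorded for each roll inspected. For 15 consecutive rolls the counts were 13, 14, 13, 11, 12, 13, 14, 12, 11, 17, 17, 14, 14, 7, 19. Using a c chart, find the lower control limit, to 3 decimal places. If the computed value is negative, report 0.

2.418

c̄ = (13 + 14 + 13 + 11 + 12 + 13 + 14 + 12 + 11 + 17 + 17 + 14 + 14 + 7 + 19) / 15 = 201 / 15 = 13.4000
LCL = c̄ − 3√c̄ = 13.4000 − 3 × 3.6606 = 2.4182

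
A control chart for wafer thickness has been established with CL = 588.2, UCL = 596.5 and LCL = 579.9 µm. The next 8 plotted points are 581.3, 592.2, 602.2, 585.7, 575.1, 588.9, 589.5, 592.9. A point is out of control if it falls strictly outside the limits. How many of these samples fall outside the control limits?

2

Compare each point to [579.9, 596.5]: sample 3 = 602.2 > UCL; sample 5 = 575.1 < LCL.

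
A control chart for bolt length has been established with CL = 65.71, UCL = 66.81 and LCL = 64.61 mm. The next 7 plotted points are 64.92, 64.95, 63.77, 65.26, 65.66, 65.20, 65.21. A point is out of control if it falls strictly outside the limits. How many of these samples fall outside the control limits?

Compare each point to [64.61, 66.81]: sample 3 = 63.77 < LCL.

1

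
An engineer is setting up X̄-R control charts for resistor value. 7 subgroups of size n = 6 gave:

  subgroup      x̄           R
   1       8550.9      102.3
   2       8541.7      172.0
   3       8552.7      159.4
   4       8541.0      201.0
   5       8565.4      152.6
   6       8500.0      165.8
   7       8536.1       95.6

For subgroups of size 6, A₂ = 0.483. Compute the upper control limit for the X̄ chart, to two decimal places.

8613.47

X̄̄ = (8550.9 + 8541.7 + 8552.7 + 8541.0 + 8565.4 + 8500.0 + 8536.1) / 7 = 59787.8000 / 7 = 8541.1143
R̄ = (102.3 + 172.0 + 159.4 + 201.0 + 152.6 + 165.8 + 95.6) / 7 = 1048.7000 / 7 = 149.8143
UCL = X̄̄ + A₂·R̄ = 8541.1143 + 0.483 × 149.8143 = 8613.4746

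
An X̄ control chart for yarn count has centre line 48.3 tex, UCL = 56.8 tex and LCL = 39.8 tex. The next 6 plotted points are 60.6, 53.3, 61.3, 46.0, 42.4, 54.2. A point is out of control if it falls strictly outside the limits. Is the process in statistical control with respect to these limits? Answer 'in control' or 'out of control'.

Compare each point to [39.8, 56.8]: sample 1 = 60.6 > UCL; sample 3 = 61.3 > UCL.

out of control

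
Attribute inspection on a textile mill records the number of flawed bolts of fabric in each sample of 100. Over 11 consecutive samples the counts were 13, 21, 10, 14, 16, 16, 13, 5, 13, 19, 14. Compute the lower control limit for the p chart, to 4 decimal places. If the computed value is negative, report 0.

p̄ = Σdᵢ / (k·n) = 154 / (11 × 100) = 0.14000
LCL = p̄ − 3·√(p̄(1−p̄)/n) = 0.14000 − 3 × 0.03470 = 0.03590

0.0359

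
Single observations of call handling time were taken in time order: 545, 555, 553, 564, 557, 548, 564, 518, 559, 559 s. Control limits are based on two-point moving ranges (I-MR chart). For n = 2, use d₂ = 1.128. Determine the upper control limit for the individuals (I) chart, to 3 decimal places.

594.162

X̄ = (545 + 555 + 553 + 564 + 557 + 548 + 564 + 518 + 559 + 559) / 10 = 552.2000
Moving ranges: 10, 2, 11, 7, 9, 16, 46, 41, 0; M̄R̄ = 142.0000 / 9 = 15.7778
UCL = X̄ + 3·M̄R̄/d₂ = 552.2000 + 3 × 15.7778 / 1.128 = 594.1622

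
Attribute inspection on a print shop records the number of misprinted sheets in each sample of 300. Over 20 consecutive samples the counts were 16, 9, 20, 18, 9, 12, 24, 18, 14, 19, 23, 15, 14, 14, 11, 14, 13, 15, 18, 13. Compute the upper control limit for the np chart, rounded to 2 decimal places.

p̄ = Σdᵢ / (k·n) = 309 / (20 × 300) = 0.05150
UCL = np̄ + 3·√(np̄(1−p̄)) = 15.4500 + 3 × √(15.4500×0.94850) = 15.4500 + 3 × 3.8281 = 26.9343

26.93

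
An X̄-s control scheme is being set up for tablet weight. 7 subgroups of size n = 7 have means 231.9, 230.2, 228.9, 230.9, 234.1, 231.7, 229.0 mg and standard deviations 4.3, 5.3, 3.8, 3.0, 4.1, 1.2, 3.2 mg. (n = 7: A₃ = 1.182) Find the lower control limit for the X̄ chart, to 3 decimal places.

X̄̄ = (231.9 + 230.2 + 228.9 + 230.9 + 234.1 + 231.7 + 229.0) / 7 = 230.9571
s̄ = (4.3 + 5.3 + 3.8 + 3.0 + 4.1 + 1.2 + 3.2) / 7 = 3.5571
LCL = X̄̄ − A₃·s̄ = 230.9571 − 1.182 × 3.5571 = 226.7526

226.753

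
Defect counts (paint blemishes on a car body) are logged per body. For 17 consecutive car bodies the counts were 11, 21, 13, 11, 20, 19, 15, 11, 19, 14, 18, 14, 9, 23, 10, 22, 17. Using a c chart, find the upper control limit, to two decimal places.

c̄ = (11 + 21 + 13 + 11 + 20 + 19 + 15 + 11 + 19 + 14 + 18 + 14 + 9 + 23 + 10 + 22 + 17) / 17 = 267 / 17 = 15.7059
UCL = c̄ + 3√c̄ = 15.7059 + 3 × √15.7059 = 15.7059 + 3 × 3.9631 = 27.5951

27.60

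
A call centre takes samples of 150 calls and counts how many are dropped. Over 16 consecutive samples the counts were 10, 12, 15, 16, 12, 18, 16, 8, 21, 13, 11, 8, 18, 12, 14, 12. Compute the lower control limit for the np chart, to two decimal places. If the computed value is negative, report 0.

p̄ = Σdᵢ / (k·n) = 216 / (16 × 150) = 0.09000
LCL = np̄ − 3·√(np̄(1−p̄)) = 13.5000 − 3 × 3.5050 = 2.9850

2.99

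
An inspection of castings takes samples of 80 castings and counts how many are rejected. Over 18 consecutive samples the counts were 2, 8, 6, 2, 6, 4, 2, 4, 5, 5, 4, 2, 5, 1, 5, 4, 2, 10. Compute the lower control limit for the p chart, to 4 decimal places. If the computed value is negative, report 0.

0.0000

p̄ = Σdᵢ / (k·n) = 77 / (18 × 80) = 0.05347
LCL = p̄ − 3·√(p̄(1−p̄)/n) = 0.05347 − 3 × 0.02515 = -0.02199 → 0 (negative, so LCL = 0)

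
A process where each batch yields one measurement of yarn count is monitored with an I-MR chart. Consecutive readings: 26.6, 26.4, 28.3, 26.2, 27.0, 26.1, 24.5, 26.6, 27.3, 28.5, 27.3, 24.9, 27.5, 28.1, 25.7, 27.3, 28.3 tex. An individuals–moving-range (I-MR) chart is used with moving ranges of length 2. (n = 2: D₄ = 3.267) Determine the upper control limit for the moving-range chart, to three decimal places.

4.758

Moving ranges: 0.2, 1.9, 2.1, 0.8, 0.9, 1.6, 2.1, 0.7, 1.2, 1.2, 2.4, 2.6, 0.6, 2.4, 1.6, 1.0; M̄R̄ = 23.3000 / 16 = 1.4563
UCL_MR = D₄·M̄R̄ = 3.267 × 1.4563 = 4.7576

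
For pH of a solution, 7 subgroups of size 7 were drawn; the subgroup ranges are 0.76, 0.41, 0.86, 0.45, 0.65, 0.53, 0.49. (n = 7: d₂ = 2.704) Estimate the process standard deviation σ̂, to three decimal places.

0.219

R̄ = (0.76 + 0.41 + 0.86 + 0.45 + 0.65 + 0.53 + 0.49) / 7 = 0.5929
σ̂ = R̄ / d₂ = 0.5929 / 2.704 = 0.2193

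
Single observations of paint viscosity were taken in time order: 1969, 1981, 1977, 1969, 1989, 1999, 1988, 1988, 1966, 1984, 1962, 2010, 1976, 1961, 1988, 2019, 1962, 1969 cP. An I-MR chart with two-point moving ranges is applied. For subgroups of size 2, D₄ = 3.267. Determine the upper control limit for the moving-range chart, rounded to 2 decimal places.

66.49

Moving ranges: 12, 4, 8, 20, 10, 11, 0, 22, 18, 22, 48, 34, 15, 27, 31, 57, 7; M̄R̄ = 346.0000 / 17 = 20.3529
UCL_MR = D₄·M̄R̄ = 3.267 × 20.3529 = 66.4931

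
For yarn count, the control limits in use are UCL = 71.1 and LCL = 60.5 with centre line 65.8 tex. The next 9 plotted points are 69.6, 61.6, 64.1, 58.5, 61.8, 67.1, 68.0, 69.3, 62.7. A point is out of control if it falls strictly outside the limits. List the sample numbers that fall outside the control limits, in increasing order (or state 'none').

4

Compare each point to [60.5, 71.1]: sample 4 = 58.5 < LCL.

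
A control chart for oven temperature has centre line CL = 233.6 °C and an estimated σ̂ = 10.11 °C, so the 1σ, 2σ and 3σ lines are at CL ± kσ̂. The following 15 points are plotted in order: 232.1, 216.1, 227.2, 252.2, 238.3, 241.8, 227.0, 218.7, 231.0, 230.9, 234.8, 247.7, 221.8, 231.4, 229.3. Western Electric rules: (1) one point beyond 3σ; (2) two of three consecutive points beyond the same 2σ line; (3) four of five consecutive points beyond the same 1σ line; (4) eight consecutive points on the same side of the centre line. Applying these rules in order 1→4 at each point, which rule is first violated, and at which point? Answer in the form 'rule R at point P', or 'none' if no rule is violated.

Zone of each point (C = within 1σ̂, B = 1σ̂–2σ̂, A = 2σ̂–3σ̂, * = beyond 3σ̂; sign = side of CL): 1:-C, 2:-B, 3:-C, 4:+B, 5:+C, 6:+C, 7:-C, 8:-B, 9:-C, 10:-C, 11:+C, 12:+B, 13:-B, 14:-C, 15:-C
No rule fires across all 15 points.

none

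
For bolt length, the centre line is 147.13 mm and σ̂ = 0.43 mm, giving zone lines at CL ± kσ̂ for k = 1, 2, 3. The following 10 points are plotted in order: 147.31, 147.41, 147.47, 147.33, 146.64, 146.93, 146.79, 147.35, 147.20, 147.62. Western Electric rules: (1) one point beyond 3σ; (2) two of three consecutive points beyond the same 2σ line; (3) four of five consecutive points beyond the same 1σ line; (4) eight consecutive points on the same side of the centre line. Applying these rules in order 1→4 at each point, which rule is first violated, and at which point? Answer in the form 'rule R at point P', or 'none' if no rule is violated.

none

Zone of each point (C = within 1σ̂, B = 1σ̂–2σ̂, A = 2σ̂–3σ̂, * = beyond 3σ̂; sign = side of CL): 1:+C, 2:+C, 3:+C, 4:+C, 5:-B, 6:-C, 7:-C, 8:+C, 9:+C, 10:+B
No rule fires across all 10 points.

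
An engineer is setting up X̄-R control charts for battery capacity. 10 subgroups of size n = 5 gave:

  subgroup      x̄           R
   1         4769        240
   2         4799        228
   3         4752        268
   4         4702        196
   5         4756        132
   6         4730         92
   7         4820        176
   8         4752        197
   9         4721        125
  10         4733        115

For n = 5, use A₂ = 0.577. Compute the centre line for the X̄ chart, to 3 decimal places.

X̄̄ = (4769 + 4799 + 4752 + 4702 + 4756 + 4730 + 4820 + 4752 + 4721 + 4733) / 10 = 47534.0000 / 10 = 4753.4000
CL = X̄̄ = 4753.4000

4753.400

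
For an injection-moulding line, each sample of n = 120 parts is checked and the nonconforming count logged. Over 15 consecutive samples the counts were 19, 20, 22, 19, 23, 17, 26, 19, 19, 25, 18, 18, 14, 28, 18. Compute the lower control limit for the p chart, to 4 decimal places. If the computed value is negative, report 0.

p̄ = Σdᵢ / (k·n) = 305 / (15 × 120) = 0.16944
LCL = p̄ − 3·√(p̄(1−p̄)/n) = 0.16944 − 3 × 0.03425 = 0.06671

0.0667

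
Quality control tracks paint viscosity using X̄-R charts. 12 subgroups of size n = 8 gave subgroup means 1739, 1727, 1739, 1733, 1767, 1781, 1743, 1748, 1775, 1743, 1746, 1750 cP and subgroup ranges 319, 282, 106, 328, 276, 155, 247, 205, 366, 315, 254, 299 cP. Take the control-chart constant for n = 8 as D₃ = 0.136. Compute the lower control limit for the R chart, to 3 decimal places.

35.723

R̄ = (319 + 282 + 106 + 328 + 276 + 155 + 247 + 205 + 366 + 315 + 254 + 299) / 12 = 3152.0000 / 12 = 262.6667
LCL_R = D₃·R̄ = 0.136 × 262.6667 = 35.7227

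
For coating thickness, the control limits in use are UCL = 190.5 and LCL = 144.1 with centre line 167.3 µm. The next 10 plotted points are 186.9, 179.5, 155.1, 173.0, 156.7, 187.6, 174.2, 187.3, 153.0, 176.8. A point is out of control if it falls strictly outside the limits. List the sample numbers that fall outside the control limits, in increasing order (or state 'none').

none

All 10 points lie within [144.1, 190.5].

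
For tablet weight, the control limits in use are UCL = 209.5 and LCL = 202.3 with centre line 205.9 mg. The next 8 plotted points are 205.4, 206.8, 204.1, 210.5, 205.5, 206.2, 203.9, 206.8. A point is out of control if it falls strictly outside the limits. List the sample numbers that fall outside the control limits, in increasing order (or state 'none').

Compare each point to [202.3, 209.5]: sample 4 = 210.5 > UCL.

4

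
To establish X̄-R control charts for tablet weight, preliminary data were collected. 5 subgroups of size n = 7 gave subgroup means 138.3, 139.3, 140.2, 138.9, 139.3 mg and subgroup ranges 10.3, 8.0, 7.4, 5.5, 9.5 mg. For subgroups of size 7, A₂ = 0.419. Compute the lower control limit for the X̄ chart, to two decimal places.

X̄̄ = (138.3 + 139.3 + 140.2 + 138.9 + 139.3) / 5 = 696.0000 / 5 = 139.2000
R̄ = (10.3 + 8.0 + 7.4 + 5.5 + 9.5) / 5 = 40.7000 / 5 = 8.1400
LCL = X̄̄ − A₂·R̄ = 139.2000 − 0.419 × 8.1400 = 135.7893

135.79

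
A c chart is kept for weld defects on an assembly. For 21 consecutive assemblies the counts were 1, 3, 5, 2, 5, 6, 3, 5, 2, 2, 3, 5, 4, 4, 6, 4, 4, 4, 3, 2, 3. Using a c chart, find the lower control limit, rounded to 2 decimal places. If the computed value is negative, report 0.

c̄ = (1 + 3 + 5 + 2 + 5 + 6 + 3 + 5 + 2 + 2 + 3 + 5 + 4 + 4 + 6 + 4 + 4 + 4 + 3 + 2 + 3) / 21 = 76 / 21 = 3.6190
LCL = c̄ − 3√c̄ = 3.6190 − 3 × 1.9024 = -2.0881 → 0 (cannot be negative)

0.00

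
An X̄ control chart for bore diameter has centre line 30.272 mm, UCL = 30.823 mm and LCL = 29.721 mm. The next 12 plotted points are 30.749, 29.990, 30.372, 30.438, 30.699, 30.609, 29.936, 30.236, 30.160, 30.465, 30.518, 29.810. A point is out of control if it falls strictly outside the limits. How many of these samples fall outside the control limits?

0

All 12 points lie within [29.721, 30.823].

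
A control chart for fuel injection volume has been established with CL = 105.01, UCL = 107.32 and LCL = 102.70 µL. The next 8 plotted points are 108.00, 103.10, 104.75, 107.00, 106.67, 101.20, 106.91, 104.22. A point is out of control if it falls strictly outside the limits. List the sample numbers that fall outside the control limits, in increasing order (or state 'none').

Compare each point to [102.70, 107.32]: sample 1 = 108.00 > UCL; sample 6 = 101.20 < LCL.

1, 6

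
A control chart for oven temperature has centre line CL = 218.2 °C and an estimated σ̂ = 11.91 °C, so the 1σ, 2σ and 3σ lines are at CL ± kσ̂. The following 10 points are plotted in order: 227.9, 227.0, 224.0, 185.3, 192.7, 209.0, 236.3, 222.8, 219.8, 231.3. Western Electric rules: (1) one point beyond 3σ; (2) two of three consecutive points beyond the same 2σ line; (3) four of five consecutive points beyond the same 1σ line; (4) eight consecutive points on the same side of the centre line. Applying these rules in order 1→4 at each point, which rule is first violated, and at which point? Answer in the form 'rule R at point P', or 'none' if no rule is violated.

rule 2 at point 5

Zone of each point (C = within 1σ̂, B = 1σ̂–2σ̂, A = 2σ̂–3σ̂, * = beyond 3σ̂; sign = side of CL): 1:+C, 2:+C, 3:+C, 4:-A, 5:-A, 6:-C, 7:+B, 8:+C, 9:+C, 10:+B
Rule 2 (two of three consecutive points beyond the same 2σ limit) is satisfied at point 5.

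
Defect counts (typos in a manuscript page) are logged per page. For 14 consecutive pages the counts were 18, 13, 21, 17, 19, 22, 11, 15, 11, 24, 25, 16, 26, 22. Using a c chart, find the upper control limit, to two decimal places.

31.50

c̄ = (18 + 13 + 21 + 17 + 19 + 22 + 11 + 15 + 11 + 24 + 25 + 16 + 26 + 22) / 14 = 260 / 14 = 18.5714
UCL = c̄ + 3√c̄ = 18.5714 + 3 × √18.5714 = 18.5714 + 3 × 4.3095 = 31.4998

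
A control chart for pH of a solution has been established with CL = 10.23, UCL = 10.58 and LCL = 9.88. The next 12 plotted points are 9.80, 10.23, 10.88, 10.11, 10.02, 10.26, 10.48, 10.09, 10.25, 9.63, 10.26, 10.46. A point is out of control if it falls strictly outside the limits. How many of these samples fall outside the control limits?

3

Compare each point to [9.88, 10.58]: sample 1 = 9.80 < LCL; sample 3 = 10.88 > UCL; sample 10 = 9.63 < LCL.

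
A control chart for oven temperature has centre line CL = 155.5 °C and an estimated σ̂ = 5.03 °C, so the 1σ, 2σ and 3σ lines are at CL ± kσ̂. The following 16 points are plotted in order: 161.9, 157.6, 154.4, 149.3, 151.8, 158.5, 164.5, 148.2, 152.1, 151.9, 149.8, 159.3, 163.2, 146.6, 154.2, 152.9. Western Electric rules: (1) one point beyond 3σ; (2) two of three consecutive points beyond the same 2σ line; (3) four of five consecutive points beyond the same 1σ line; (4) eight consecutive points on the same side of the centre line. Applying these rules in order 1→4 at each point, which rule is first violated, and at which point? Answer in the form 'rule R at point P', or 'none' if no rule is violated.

Zone of each point (C = within 1σ̂, B = 1σ̂–2σ̂, A = 2σ̂–3σ̂, * = beyond 3σ̂; sign = side of CL): 1:+B, 2:+C, 3:-C, 4:-B, 5:-C, 6:+C, 7:+B, 8:-B, 9:-C, 10:-C, 11:-B, 12:+C, 13:+B, 14:-B, 15:-C, 16:-C
No rule fires across all 16 points.

none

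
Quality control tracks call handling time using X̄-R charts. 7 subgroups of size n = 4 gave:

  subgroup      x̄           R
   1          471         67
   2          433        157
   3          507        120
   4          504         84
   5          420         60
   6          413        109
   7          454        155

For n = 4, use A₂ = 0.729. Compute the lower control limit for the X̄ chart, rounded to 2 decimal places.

X̄̄ = (471 + 433 + 507 + 504 + 420 + 413 + 454) / 7 = 3202.0000 / 7 = 457.4286
R̄ = (67 + 157 + 120 + 84 + 60 + 109 + 155) / 7 = 752.0000 / 7 = 107.4286
LCL = X̄̄ − A₂·R̄ = 457.4286 − 0.729 × 107.4286 = 379.1131

379.11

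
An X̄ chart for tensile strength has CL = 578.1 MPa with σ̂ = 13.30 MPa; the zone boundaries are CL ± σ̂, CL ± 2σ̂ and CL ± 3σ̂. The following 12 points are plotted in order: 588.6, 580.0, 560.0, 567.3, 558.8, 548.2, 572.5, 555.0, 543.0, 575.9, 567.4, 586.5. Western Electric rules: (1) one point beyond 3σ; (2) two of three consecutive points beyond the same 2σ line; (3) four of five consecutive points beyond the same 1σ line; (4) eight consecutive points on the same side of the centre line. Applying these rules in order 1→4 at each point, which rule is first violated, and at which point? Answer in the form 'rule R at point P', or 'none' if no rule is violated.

rule 3 at point 9

Zone of each point (C = within 1σ̂, B = 1σ̂–2σ̂, A = 2σ̂–3σ̂, * = beyond 3σ̂; sign = side of CL): 1:+C, 2:+C, 3:-B, 4:-C, 5:-B, 6:-A, 7:-C, 8:-B, 9:-A, 10:-C, 11:-C, 12:+C
Rule 3 (four of five consecutive points beyond the same 1σ limit) is satisfied at point 9.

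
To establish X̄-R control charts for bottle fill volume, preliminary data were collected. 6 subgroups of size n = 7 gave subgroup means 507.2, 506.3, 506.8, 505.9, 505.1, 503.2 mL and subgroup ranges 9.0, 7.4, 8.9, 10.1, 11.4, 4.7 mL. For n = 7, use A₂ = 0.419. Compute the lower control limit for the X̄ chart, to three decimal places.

X̄̄ = (507.2 + 506.3 + 506.8 + 505.9 + 505.1 + 503.2) / 6 = 3034.5000 / 6 = 505.7500
R̄ = (9.0 + 7.4 + 8.9 + 10.1 + 11.4 + 4.7) / 6 = 51.5000 / 6 = 8.5833
LCL = X̄̄ − A₂·R̄ = 505.7500 − 0.419 × 8.5833 = 502.1536

502.154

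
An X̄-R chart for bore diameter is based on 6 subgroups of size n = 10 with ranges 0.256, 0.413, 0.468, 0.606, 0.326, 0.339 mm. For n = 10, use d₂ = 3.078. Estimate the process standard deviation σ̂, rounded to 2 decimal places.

R̄ = (0.256 + 0.413 + 0.468 + 0.606 + 0.326 + 0.339) / 6 = 0.4013
σ̂ = R̄ / d₂ = 0.4013 / 3.078 = 0.1304

0.13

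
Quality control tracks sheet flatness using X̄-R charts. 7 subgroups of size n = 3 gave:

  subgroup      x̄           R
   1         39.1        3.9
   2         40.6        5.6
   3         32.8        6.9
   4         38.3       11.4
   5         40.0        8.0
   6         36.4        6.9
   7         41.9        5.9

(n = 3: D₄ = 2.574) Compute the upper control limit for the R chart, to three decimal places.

R̄ = (3.9 + 5.6 + 6.9 + 11.4 + 8.0 + 6.9 + 5.9) / 7 = 48.6000 / 7 = 6.9429
UCL_R = D₄·R̄ = 2.574 × 6.9429 = 17.8709

17.871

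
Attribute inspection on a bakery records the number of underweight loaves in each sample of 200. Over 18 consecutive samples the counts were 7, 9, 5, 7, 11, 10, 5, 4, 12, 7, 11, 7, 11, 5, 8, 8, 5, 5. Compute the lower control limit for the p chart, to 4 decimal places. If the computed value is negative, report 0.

0.0000

p̄ = Σdᵢ / (k·n) = 137 / (18 × 200) = 0.03806
LCL = p̄ − 3·√(p̄(1−p̄)/n) = 0.03806 − 3 × 0.01353 = -0.00253 → 0 (negative, so LCL = 0)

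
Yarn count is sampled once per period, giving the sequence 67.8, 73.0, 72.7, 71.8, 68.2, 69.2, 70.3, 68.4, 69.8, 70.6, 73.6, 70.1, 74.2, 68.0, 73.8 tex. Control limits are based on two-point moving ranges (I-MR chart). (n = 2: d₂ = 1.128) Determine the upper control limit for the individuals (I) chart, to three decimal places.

78.137

X̄ = (67.8 + 73.0 + 72.7 + 71.8 + 68.2 + 69.2 + 70.3 + 68.4 + 69.8 + 70.6 + 73.6 + 70.1 + 74.2 + 68.0 + 73.8) / 15 = 70.7667
Moving ranges: 5.2, 0.3, 0.9, 3.6, 1.0, 1.1, 1.9, 1.4, 0.8, 3.0, 3.5, 4.1, 6.2, 5.8; M̄R̄ = 38.8000 / 14 = 2.7714
UCL = X̄ + 3·M̄R̄/d₂ = 70.7667 + 3 × 2.7714 / 1.128 = 78.1375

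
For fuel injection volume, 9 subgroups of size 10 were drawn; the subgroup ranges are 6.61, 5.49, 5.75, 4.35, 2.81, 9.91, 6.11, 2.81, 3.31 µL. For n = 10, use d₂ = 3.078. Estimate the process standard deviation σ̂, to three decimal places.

1.702

R̄ = (6.61 + 5.49 + 5.75 + 4.35 + 2.81 + 9.91 + 6.11 + 2.81 + 3.31) / 9 = 5.2389
σ̂ = R̄ / d₂ = 5.2389 / 3.078 = 1.7020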